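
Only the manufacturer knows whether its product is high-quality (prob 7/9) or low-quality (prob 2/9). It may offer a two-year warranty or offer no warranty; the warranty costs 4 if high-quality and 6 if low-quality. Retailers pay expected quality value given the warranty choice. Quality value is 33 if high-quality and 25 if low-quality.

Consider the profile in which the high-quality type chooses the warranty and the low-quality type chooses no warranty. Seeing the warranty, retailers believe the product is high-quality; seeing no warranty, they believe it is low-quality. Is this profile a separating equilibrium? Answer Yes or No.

Under these beliefs, the warranty earns price 33 and no warranty earns price 25.
high-quality: the warranty nets 33 − 4 = 29; no warranty nets 25. high-quality prefers the warranty.
low-quality: the warranty nets 33 − 6 = 27; no warranty nets 25. low-quality would deviate to the warranty.
low-quality has a profitable deviation, so the profile is not an equilibrium.

No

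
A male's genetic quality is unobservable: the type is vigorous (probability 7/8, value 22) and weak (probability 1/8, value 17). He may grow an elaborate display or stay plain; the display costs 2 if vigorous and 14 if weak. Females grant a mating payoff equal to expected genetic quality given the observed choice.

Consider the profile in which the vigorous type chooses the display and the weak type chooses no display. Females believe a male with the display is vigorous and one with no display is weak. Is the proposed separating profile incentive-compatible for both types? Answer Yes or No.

Yes

Under these beliefs, the display earns mating payoff 22 and no display earns mating payoff 17.
vigorous: the display nets 22 − 2 = 20; no display nets 17. vigorous prefers the display.
weak: the display nets 22 − 14 = 8; no display nets 17. weak prefers no display.
Neither type deviates, so the separating profile is an equilibrium.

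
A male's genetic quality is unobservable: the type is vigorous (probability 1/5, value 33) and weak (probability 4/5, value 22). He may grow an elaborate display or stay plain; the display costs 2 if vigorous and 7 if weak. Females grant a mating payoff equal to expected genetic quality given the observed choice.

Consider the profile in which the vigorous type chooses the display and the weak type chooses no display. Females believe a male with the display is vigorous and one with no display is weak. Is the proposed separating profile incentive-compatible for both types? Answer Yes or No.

No

Under these beliefs, the display earns mating payoff 33 and no display earns mating payoff 22.
vigorous: the display nets 33 − 2 = 31; no display nets 22. vigorous prefers the display.
weak: the display nets 33 − 7 = 26; no display nets 22. weak would deviate to the display.
weak has a profitable deviation, so the profile is not an equilibrium.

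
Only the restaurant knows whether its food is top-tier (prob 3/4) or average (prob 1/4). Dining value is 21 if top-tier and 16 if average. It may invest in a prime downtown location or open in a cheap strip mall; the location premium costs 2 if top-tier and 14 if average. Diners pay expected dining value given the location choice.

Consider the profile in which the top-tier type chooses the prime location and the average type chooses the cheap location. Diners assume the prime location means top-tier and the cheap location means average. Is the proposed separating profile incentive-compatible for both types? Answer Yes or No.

Under these beliefs, the prime location earns price premium 21 and the cheap location earns price premium 16.
top-tier: the prime location nets 21 − 2 = 19; the cheap location nets 16. top-tier prefers the prime location.
average: the prime location nets 21 − 14 = 7; the cheap location nets 16. average prefers the cheap location.
Neither type deviates, so the separating profile is an equilibrium.

Yes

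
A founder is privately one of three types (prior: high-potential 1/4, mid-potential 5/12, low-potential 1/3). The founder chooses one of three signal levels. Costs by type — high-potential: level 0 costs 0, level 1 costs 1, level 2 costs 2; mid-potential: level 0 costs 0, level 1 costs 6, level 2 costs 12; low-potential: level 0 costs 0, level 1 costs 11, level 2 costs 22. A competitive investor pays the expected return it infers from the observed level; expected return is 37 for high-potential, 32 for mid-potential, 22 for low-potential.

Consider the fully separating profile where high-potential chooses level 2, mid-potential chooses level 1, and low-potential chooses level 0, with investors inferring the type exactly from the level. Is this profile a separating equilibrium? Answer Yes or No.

Yes

Separating valuations: level 2 → 37, level 1 → 32, level 0 → 22.
high-potential (assigned level 2): level 0: 22 − 0 = 22; level 1: 32 − 1 = 31; level 2: 37 − 2 = 35. high-potential stays.
mid-potential (assigned level 1): level 0: 22 − 0 = 22; level 1: 32 − 6 = 26; level 2: 37 − 12 = 25. mid-potential stays.
low-potential (assigned level 0): level 0: 22 − 0 = 22; level 1: 32 − 11 = 21; level 2: 37 − 22 = 15. low-potential stays.
Every type prefers its assigned level; separation holds.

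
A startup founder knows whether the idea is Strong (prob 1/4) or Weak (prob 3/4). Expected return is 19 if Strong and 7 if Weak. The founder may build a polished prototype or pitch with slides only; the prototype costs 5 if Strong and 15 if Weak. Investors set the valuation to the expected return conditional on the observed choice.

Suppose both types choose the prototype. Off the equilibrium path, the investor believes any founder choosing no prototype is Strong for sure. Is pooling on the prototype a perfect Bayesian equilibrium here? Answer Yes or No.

On path, the investor holds the prior and pays 1/4·19 + 3/4·7 = 10. Off path (no prototype), believing Strong, it pays 19.
Strong: the prototype nets 10 − 5 = 5; no prototype nets 19. Strong would deviate.
Weak: the prototype nets 10 − 15 = -5; no prototype nets 19. Weak would deviate.
A type deviates, so pooling fails.

No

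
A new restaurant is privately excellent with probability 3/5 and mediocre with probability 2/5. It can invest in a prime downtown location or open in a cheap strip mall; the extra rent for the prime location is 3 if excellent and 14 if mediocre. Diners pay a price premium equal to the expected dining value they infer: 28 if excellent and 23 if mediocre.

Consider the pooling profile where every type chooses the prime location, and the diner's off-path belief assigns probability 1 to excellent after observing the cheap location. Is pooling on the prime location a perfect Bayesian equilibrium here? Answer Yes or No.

No

On path, the diner holds the prior and pays 3/5·28 + 2/5·23 = 26. Off path (the cheap location), believing excellent, it pays 28.
excellent: the prime location nets 26 − 3 = 23; the cheap location nets 28. excellent would deviate.
mediocre: the prime location nets 26 − 14 = 12; the cheap location nets 28. mediocre would deviate.
A type deviates, so pooling fails.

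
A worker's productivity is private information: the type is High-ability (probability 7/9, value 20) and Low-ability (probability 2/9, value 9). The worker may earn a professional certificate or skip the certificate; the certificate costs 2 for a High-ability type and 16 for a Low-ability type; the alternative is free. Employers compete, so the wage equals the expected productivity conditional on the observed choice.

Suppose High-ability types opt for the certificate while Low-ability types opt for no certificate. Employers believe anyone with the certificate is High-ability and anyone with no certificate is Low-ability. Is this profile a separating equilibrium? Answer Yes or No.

Yes

Under these beliefs, the certificate earns wage 20 and no certificate earns wage 9.
High-ability: the certificate nets 20 − 2 = 18; no certificate nets 9. High-ability prefers the certificate.
Low-ability: the certificate nets 20 − 16 = 4; no certificate nets 9. Low-ability prefers no certificate.
Neither type deviates, so the separating profile is an equilibrium.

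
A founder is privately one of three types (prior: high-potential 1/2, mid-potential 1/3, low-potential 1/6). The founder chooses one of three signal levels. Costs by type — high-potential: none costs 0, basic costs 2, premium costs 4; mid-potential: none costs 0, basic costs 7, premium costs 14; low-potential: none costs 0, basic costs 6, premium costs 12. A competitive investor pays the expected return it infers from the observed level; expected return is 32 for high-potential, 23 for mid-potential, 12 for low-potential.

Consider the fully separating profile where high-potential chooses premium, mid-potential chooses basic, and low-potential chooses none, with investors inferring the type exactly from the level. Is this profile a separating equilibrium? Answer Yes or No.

Separating valuations: premium → 32, basic → 23, none → 12.
high-potential (assigned premium): none: 12 − 0 = 12; basic: 23 − 2 = 21; premium: 32 − 4 = 28. high-potential stays.
mid-potential (assigned basic): none: 12 − 0 = 12; basic: 23 − 7 = 16; premium: 32 − 14 = 18. mid-potential prefers premium.
low-potential (assigned none): none: 12 − 0 = 12; basic: 23 − 6 = 17; premium: 32 − 12 = 20. low-potential prefers premium.
At least one type deviates; the separating profile fails.

No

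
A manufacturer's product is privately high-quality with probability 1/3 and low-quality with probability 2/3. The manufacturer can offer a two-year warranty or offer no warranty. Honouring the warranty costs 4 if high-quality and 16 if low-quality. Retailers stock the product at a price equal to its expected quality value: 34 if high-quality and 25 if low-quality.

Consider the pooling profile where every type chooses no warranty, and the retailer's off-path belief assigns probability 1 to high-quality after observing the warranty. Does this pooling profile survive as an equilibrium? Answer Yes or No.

No

On path, the retailer holds the prior and pays 1/3·34 + 2/3·25 = 28. Off path (the warranty), believing high-quality, it pays 34.
high-quality: no warranty nets 28; the warranty nets 34 − 4 = 30. high-quality would deviate.
low-quality: no warranty nets 28; the warranty nets 34 − 16 = 18. low-quality stays.
A type deviates, so pooling fails.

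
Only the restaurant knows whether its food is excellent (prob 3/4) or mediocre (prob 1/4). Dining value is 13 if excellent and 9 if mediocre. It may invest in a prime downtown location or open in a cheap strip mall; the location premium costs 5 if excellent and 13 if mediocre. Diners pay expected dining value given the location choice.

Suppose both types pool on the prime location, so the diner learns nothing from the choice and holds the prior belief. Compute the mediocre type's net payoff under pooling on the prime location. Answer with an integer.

Pooled price premium = 3/4·13 + 1/4·9 = 12.
mediocre pays cost 13 for the prime location, so net payoff = 12 − 13 = -1.

-1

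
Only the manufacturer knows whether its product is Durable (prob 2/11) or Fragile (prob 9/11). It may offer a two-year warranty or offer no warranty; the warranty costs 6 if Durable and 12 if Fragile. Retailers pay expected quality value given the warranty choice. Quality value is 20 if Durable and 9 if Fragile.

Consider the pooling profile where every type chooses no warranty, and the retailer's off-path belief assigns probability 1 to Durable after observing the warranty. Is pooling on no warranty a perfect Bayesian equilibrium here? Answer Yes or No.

No

On path, the retailer holds the prior and pays 2/11·20 + 9/11·9 = 11. Off path (the warranty), believing Durable, it pays 20.
Durable: no warranty nets 11; the warranty nets 20 − 6 = 14. Durable would deviate.
Fragile: no warranty nets 11; the warranty nets 20 − 12 = 8. Fragile stays.
A type deviates, so pooling fails.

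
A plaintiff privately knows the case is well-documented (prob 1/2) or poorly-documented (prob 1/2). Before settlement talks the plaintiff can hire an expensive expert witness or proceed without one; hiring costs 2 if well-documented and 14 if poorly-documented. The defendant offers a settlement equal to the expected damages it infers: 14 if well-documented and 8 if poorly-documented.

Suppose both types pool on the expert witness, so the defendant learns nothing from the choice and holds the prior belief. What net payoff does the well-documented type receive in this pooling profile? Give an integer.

9

Pooled settlement = 1/2·14 + 1/2·8 = 11.
well-documented pays cost 2 for the expert witness, so net payoff = 11 − 2 = 9.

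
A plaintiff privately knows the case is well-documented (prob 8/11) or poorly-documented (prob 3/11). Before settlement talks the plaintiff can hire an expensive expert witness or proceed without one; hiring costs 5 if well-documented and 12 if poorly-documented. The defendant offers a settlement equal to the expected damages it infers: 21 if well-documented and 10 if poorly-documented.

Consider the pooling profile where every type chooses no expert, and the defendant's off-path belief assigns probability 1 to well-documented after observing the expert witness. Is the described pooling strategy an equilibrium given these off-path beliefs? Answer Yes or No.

On path, the defendant holds the prior and pays 8/11·21 + 3/11·10 = 18. Off path (the expert witness), believing well-documented, it pays 21.
well-documented: no expert nets 18; the expert witness nets 21 − 5 = 16. well-documented stays.
poorly-documented: no expert nets 18; the expert witness nets 21 − 12 = 9. poorly-documented stays.
No type deviates, so pooling is sustained.

Yes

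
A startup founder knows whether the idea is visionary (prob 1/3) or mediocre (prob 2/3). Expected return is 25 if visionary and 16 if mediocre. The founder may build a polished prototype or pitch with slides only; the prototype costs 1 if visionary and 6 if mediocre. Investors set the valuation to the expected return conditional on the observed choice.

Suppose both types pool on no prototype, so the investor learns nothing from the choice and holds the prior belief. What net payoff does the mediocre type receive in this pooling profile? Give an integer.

19

Pooled valuation = 1/3·25 + 2/3·16 = 19.
mediocre pays no cost for no prototype, so net payoff = 19.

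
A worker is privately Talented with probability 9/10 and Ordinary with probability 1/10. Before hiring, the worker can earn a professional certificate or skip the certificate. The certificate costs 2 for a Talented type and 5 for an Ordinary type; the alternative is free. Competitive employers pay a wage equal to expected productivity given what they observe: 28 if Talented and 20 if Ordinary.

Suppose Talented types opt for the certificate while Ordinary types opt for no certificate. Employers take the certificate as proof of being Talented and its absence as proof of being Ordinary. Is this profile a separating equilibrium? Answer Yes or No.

Under these beliefs, the certificate earns wage 28 and no certificate earns wage 20.
Talented: the certificate nets 28 − 2 = 26; no certificate nets 20. Talented prefers the certificate.
Ordinary: the certificate nets 28 − 5 = 23; no certificate nets 20. Ordinary would deviate to the certificate.
Ordinary has a profitable deviation, so the profile is not an equilibrium.

No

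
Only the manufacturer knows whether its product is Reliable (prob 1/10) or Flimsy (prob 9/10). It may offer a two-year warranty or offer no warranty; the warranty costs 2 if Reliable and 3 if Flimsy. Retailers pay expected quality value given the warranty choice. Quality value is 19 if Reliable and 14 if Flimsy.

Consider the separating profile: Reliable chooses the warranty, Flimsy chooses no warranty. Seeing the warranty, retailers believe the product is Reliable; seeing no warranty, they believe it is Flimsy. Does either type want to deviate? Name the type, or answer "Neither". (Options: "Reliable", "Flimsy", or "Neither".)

The warranty pays 19; no warranty pays 14.
Reliable: assigned the warranty, nets 19 − 2 = 17; deviating to no warranty nets 14.
Flimsy: assigned no warranty, nets 14; deviating to the warranty nets 19 − 3 = 16.
The Flimsy type gains 2 by deviating.

Flimsy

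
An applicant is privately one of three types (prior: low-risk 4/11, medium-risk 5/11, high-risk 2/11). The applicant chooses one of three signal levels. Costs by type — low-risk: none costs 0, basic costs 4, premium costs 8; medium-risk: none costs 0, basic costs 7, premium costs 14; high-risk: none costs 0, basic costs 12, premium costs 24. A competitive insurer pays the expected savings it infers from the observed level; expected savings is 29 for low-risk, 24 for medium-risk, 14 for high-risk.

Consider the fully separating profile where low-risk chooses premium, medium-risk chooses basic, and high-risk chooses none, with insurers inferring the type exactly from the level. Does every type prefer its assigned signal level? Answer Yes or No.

Yes

Separating rebates: premium → 29, basic → 24, none → 14.
low-risk (assigned premium): none: 14 − 0 = 14; basic: 24 − 4 = 20; premium: 29 − 8 = 21. low-risk stays.
medium-risk (assigned basic): none: 14 − 0 = 14; basic: 24 − 7 = 17; premium: 29 − 14 = 15. medium-risk stays.
high-risk (assigned none): none: 14 − 0 = 14; basic: 24 − 12 = 12; premium: 29 − 24 = 5. high-risk stays.
Every type prefers its assigned level; separation holds.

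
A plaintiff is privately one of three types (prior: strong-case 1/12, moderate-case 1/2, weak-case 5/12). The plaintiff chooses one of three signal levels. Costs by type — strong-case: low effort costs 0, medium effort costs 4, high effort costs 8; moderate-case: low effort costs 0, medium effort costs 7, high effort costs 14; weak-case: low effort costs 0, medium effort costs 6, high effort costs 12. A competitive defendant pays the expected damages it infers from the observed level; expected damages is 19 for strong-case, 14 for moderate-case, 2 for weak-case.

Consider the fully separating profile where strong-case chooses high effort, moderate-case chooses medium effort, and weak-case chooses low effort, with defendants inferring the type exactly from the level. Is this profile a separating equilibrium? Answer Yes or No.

No

Separating settlements: high effort → 19, medium effort → 14, low effort → 2.
strong-case (assigned high effort): low effort: 2 − 0 = 2; medium effort: 14 − 4 = 10; high effort: 19 − 8 = 11. strong-case stays.
moderate-case (assigned medium effort): low effort: 2 − 0 = 2; medium effort: 14 − 7 = 7; high effort: 19 − 14 = 5. moderate-case stays.
weak-case (assigned low effort): low effort: 2 − 0 = 2; medium effort: 14 − 6 = 8; high effort: 19 − 12 = 7. weak-case prefers medium effort.
At least one type deviates; the separating profile fails.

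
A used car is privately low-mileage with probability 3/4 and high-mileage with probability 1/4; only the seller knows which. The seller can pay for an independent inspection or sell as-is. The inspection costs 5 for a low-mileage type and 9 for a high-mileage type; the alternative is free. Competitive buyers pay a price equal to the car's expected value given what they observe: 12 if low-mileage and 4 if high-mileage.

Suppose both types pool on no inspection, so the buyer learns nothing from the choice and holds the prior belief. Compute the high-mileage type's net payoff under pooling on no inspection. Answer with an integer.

Pooled price = 3/4·12 + 1/4·4 = 10.
high-mileage pays no cost for no inspection, so net payoff = 10.

10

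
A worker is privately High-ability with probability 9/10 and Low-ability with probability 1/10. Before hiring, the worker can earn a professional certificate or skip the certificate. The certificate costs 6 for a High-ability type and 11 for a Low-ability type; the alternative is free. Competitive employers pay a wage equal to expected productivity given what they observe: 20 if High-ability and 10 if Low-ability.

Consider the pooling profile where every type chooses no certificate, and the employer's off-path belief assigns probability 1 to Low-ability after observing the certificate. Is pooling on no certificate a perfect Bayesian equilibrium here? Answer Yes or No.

Yes

On path, the employer holds the prior and pays 9/10·20 + 1/10·10 = 19. Off path (the certificate), believing Low-ability, it pays 10.
High-ability: no certificate nets 19; the certificate nets 10 − 6 = 4. High-ability stays.
Low-ability: no certificate nets 19; the certificate nets 10 − 11 = -1. Low-ability stays.
No type deviates, so pooling is sustained.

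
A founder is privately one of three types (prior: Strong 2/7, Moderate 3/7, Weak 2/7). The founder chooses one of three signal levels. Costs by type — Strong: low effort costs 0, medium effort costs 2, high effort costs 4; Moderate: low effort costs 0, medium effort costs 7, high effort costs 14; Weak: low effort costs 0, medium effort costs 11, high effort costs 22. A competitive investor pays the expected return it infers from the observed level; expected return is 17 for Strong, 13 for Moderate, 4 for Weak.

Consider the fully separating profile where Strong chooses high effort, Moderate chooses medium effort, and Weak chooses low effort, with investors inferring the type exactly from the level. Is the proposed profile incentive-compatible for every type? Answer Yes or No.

Separating valuations: high effort → 17, medium effort → 13, low effort → 4.
Strong (assigned high effort): low effort: 4 − 0 = 4; medium effort: 13 − 2 = 11; high effort: 17 − 4 = 13. Strong stays.
Moderate (assigned medium effort): low effort: 4 − 0 = 4; medium effort: 13 − 7 = 6; high effort: 17 − 14 = 3. Moderate stays.
Weak (assigned low effort): low effort: 4 − 0 = 4; medium effort: 13 − 11 = 2; high effort: 17 − 22 = -5. Weak stays.
Every type prefers its assigned level; separation holds.

Yes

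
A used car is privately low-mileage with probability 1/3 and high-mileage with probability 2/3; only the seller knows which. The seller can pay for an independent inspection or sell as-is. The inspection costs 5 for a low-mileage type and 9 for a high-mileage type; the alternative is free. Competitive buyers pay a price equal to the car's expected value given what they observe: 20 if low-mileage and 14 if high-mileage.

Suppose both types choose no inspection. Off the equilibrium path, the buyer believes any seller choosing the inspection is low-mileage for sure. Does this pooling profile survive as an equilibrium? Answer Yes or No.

On path, the buyer holds the prior and pays 1/3·20 + 2/3·14 = 16. Off path (the inspection), believing low-mileage, it pays 20.
low-mileage: no inspection nets 16; the inspection nets 20 − 5 = 15. low-mileage stays.
high-mileage: no inspection nets 16; the inspection nets 20 − 9 = 11. high-mileage stays.
No type deviates, so pooling is sustained.

Yes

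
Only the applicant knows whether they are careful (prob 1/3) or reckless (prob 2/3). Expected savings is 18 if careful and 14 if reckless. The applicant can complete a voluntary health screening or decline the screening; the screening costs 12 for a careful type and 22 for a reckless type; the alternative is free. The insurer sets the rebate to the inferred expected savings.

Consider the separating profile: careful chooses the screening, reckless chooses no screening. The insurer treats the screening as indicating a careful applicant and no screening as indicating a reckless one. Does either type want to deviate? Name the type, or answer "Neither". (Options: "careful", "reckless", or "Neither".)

careful

The screening pays 18; no screening pays 14.
careful: assigned the screening, nets 18 − 12 = 6; deviating to no screening nets 14.
reckless: assigned no screening, nets 14; deviating to the screening nets 18 − 22 = -4.
The careful type gains 8 by deviating.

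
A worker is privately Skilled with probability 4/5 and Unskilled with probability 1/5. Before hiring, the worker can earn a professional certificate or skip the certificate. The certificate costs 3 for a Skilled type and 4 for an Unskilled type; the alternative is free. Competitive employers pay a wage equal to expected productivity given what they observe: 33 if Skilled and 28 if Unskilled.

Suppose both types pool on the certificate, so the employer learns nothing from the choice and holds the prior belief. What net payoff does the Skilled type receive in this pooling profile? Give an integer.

29

Pooled wage = 4/5·33 + 1/5·28 = 32.
Skilled pays cost 3 for the certificate, so net payoff = 32 − 3 = 29.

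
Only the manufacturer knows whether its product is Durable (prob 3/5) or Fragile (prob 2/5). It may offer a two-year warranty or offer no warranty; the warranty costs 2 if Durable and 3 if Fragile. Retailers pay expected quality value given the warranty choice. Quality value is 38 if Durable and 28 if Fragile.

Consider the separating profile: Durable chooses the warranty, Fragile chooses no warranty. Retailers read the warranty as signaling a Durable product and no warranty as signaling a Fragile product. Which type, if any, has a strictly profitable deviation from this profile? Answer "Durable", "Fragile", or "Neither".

The warranty pays 38; no warranty pays 28.
Durable: assigned the warranty, nets 38 − 2 = 36; deviating to no warranty nets 28.
Fragile: assigned no warranty, nets 28; deviating to the warranty nets 38 − 3 = 35.
The Fragile type gains 7 by deviating.

Fragile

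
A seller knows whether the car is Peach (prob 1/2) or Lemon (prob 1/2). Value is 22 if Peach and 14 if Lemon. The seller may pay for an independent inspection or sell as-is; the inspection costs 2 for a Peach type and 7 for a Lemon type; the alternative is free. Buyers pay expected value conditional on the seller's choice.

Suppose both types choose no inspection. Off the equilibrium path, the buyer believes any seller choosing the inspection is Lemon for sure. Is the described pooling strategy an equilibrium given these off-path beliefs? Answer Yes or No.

Yes

On path, the buyer holds the prior and pays 1/2·22 + 1/2·14 = 18. Off path (the inspection), believing Lemon, it pays 14.
Peach: no inspection nets 18; the inspection nets 14 − 2 = 12. Peach stays.
Lemon: no inspection nets 18; the inspection nets 14 − 7 = 7. Lemon stays.
No type deviates, so pooling is sustained.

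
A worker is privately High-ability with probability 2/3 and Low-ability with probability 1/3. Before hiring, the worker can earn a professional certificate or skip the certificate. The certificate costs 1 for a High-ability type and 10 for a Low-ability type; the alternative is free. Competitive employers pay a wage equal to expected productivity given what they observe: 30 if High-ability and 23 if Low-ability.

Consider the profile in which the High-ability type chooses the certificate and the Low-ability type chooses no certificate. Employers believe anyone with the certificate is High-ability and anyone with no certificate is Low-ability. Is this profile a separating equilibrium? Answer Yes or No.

Yes

Under these beliefs, the certificate earns wage 30 and no certificate earns wage 23.
High-ability: the certificate nets 30 − 1 = 29; no certificate nets 23. High-ability prefers the certificate.
Low-ability: the certificate nets 30 − 10 = 20; no certificate nets 23. Low-ability prefers no certificate.
Neither type deviates, so the separating profile is an equilibrium.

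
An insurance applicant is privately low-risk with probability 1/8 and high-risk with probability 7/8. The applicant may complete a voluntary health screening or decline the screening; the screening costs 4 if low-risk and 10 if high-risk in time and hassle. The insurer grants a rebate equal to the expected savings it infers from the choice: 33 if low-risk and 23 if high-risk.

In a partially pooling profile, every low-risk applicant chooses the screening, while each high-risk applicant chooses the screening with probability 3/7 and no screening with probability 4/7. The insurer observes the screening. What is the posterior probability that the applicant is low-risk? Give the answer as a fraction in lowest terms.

P(the screening) = (1/8)·1 + (7/8)·(3/7) = 1/2.
By Bayes' rule, P(low-risk | the screening) = (1/8) / (1/2) = 1/4.

1/4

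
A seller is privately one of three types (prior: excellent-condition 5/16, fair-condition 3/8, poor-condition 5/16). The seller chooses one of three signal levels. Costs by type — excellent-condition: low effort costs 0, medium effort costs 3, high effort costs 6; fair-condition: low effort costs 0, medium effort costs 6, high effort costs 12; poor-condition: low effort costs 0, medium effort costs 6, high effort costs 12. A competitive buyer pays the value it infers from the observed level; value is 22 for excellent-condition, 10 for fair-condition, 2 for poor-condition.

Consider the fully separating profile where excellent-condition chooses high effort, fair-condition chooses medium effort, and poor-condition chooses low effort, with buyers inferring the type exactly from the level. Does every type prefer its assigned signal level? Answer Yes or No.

Separating prices: high effort → 22, medium effort → 10, low effort → 2.
excellent-condition (assigned high effort): low effort: 2 − 0 = 2; medium effort: 10 − 3 = 7; high effort: 22 − 6 = 16. excellent-condition stays.
fair-condition (assigned medium effort): low effort: 2 − 0 = 2; medium effort: 10 − 6 = 4; high effort: 22 − 12 = 10. fair-condition prefers high effort.
poor-condition (assigned low effort): low effort: 2 − 0 = 2; medium effort: 10 − 6 = 4; high effort: 22 − 12 = 10. poor-condition prefers high effort.
At least one type deviates; the separating profile fails.

No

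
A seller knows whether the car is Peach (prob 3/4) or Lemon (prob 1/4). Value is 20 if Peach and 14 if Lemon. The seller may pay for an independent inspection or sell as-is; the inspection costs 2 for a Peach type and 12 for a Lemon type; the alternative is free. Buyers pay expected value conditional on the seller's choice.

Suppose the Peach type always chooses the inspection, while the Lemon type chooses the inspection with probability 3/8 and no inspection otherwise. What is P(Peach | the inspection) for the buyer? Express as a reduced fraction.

P(the inspection) = (3/4)·1 + (1/4)·(3/8) = 27/32.
By Bayes' rule, P(Peach | the inspection) = (3/4) / (27/32) = 8/9.

8/9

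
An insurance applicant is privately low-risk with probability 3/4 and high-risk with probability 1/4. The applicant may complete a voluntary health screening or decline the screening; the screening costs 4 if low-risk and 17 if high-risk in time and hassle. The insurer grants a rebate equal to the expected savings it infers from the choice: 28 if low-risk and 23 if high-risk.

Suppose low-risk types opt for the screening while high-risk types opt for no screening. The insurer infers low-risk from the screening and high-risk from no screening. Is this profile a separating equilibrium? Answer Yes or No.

Yes

Under these beliefs, the screening earns rebate 28 and no screening earns rebate 23.
low-risk: the screening nets 28 − 4 = 24; no screening nets 23. low-risk prefers the screening.
high-risk: the screening nets 28 − 17 = 11; no screening nets 23. high-risk prefers no screening.
Neither type deviates, so the separating profile is an equilibrium.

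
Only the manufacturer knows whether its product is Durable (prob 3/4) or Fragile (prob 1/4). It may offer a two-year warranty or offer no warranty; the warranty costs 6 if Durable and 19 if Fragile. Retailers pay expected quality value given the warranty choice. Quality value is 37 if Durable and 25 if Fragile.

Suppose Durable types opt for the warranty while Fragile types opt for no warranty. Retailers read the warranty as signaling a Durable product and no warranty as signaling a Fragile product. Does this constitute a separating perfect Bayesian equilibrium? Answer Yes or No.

Under these beliefs, the warranty earns price 37 and no warranty earns price 25.
Durable: the warranty nets 37 − 6 = 31; no warranty nets 25. Durable prefers the warranty.
Fragile: the warranty nets 37 − 19 = 18; no warranty nets 25. Fragile prefers no warranty.
Neither type deviates, so the separating profile is an equilibrium.

Yes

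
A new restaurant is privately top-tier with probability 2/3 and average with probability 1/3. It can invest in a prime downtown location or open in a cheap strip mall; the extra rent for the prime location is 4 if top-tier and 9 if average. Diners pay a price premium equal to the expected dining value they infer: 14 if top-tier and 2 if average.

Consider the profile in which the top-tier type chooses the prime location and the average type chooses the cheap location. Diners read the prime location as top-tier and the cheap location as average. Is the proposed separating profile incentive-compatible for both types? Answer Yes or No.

No

Under these beliefs, the prime location earns price premium 14 and the cheap location earns price premium 2.
top-tier: the prime location nets 14 − 4 = 10; the cheap location nets 2. top-tier prefers the prime location.
average: the prime location nets 14 − 9 = 5; the cheap location nets 2. average would deviate to the prime location.
average has a profitable deviation, so the profile is not an equilibrium.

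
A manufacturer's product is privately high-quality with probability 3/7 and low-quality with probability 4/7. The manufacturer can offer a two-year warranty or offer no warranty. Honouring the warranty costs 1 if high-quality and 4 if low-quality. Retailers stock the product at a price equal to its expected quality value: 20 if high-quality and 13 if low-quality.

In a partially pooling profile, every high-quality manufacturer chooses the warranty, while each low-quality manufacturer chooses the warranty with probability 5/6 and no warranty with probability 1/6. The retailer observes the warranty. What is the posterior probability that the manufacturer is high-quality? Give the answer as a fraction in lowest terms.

9/19

P(the warranty) = (3/7)·1 + (4/7)·(5/6) = 19/21.
By Bayes' rule, P(high-quality | the warranty) = (3/7) / (19/21) = 9/19.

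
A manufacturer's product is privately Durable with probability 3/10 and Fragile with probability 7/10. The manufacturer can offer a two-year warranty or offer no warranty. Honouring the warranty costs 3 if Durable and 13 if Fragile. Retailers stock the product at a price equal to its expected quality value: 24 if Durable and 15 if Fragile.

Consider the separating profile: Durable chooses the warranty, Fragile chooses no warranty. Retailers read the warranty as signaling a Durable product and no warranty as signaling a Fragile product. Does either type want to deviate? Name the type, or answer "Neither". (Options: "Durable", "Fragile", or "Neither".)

The warranty pays 24; no warranty pays 15.
Durable: assigned the warranty, nets 24 − 3 = 21; deviating to no warranty nets 15.
Fragile: assigned no warranty, nets 15; deviating to the warranty nets 24 − 13 = 11.
Both types strictly prefer their assigned action; no profitable deviation.

Neither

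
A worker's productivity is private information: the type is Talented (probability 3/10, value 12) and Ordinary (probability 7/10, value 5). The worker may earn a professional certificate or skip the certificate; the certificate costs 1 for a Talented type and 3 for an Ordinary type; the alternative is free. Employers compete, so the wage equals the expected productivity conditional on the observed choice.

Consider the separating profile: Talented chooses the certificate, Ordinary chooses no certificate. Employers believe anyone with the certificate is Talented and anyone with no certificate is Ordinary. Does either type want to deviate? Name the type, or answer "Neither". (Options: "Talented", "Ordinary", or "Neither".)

Ordinary

The certificate pays 12; no certificate pays 5.
Talented: assigned the certificate, nets 12 − 1 = 11; deviating to no certificate nets 5.
Ordinary: assigned no certificate, nets 5; deviating to the certificate nets 12 − 3 = 9.
The Ordinary type gains 4 by deviating.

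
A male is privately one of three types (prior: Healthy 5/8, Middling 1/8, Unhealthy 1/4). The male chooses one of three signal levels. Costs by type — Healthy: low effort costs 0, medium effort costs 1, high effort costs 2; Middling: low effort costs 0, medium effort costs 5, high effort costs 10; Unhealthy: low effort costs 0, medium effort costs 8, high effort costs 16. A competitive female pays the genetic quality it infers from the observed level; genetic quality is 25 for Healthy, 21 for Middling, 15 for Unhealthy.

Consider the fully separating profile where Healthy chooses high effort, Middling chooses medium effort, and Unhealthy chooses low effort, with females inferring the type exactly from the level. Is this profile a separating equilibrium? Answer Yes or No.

Separating mating payoffs: high effort → 25, medium effort → 21, low effort → 15.
Healthy (assigned high effort): low effort: 15 − 0 = 15; medium effort: 21 − 1 = 20; high effort: 25 − 2 = 23. Healthy stays.
Middling (assigned medium effort): low effort: 15 − 0 = 15; medium effort: 21 − 5 = 16; high effort: 25 − 10 = 15. Middling stays.
Unhealthy (assigned low effort): low effort: 15 − 0 = 15; medium effort: 21 − 8 = 13; high effort: 25 − 16 = 9. Unhealthy stays.
Every type prefers its assigned level; separation holds.

Yes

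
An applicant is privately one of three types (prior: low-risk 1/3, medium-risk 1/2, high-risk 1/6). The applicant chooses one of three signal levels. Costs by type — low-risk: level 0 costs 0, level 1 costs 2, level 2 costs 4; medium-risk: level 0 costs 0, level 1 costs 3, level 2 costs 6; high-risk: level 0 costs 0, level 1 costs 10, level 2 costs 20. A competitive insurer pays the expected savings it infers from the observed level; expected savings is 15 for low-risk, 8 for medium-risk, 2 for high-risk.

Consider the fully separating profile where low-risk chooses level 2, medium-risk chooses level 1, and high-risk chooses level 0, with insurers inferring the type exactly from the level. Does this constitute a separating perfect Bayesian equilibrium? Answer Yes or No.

Separating rebates: level 2 → 15, level 1 → 8, level 0 → 2.
low-risk (assigned level 2): level 0: 2 − 0 = 2; level 1: 8 − 2 = 6; level 2: 15 − 4 = 11. low-risk stays.
medium-risk (assigned level 1): level 0: 2 − 0 = 2; level 1: 8 − 3 = 5; level 2: 15 − 6 = 9. medium-risk prefers level 2.
high-risk (assigned level 0): level 0: 2 − 0 = 2; level 1: 8 − 10 = -2; level 2: 15 − 20 = -5. high-risk stays.
At least one type deviates; the separating profile fails.

No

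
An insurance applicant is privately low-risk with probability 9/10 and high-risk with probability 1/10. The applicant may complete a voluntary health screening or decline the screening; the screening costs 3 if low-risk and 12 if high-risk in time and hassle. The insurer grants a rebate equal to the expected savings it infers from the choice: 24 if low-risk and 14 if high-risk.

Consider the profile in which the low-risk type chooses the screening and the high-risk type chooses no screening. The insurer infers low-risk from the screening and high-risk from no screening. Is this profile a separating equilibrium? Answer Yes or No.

Under these beliefs, the screening earns rebate 24 and no screening earns rebate 14.
low-risk: the screening nets 24 − 3 = 21; no screening nets 14. low-risk prefers the screening.
high-risk: the screening nets 24 − 12 = 12; no screening nets 14. high-risk prefers no screening.
Neither type deviates, so the separating profile is an equilibrium.

Yes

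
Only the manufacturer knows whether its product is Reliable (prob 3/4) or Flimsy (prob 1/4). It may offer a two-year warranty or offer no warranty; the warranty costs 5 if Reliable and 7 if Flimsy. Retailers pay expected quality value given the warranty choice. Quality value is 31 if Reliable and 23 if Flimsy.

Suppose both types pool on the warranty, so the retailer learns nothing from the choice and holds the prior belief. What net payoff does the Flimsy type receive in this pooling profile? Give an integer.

22

Pooled price = 3/4·31 + 1/4·23 = 29.
Flimsy pays cost 7 for the warranty, so net payoff = 29 − 7 = 22.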